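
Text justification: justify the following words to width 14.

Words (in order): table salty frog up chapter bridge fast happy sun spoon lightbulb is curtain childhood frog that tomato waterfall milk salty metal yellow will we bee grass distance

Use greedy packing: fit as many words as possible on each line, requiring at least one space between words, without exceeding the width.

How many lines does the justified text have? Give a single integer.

Answer: 14

Derivation:
Line 1: ['table', 'salty'] (min_width=11, slack=3)
Line 2: ['frog', 'up'] (min_width=7, slack=7)
Line 3: ['chapter', 'bridge'] (min_width=14, slack=0)
Line 4: ['fast', 'happy', 'sun'] (min_width=14, slack=0)
Line 5: ['spoon'] (min_width=5, slack=9)
Line 6: ['lightbulb', 'is'] (min_width=12, slack=2)
Line 7: ['curtain'] (min_width=7, slack=7)
Line 8: ['childhood', 'frog'] (min_width=14, slack=0)
Line 9: ['that', 'tomato'] (min_width=11, slack=3)
Line 10: ['waterfall', 'milk'] (min_width=14, slack=0)
Line 11: ['salty', 'metal'] (min_width=11, slack=3)
Line 12: ['yellow', 'will', 'we'] (min_width=14, slack=0)
Line 13: ['bee', 'grass'] (min_width=9, slack=5)
Line 14: ['distance'] (min_width=8, slack=6)
Total lines: 14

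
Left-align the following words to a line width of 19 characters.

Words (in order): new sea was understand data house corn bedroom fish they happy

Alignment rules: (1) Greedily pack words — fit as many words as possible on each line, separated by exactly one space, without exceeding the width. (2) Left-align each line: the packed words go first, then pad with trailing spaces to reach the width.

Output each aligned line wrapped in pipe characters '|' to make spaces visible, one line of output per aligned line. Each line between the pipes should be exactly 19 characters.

Answer: |new sea was        |
|understand data    |
|house corn bedroom |
|fish they happy    |

Derivation:
Line 1: ['new', 'sea', 'was'] (min_width=11, slack=8)
Line 2: ['understand', 'data'] (min_width=15, slack=4)
Line 3: ['house', 'corn', 'bedroom'] (min_width=18, slack=1)
Line 4: ['fish', 'they', 'happy'] (min_width=15, slack=4)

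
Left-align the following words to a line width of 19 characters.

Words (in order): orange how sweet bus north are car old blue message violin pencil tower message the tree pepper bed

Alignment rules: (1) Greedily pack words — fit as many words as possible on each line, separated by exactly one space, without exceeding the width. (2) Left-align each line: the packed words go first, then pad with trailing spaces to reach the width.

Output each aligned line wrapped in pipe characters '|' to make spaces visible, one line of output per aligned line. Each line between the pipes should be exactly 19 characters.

Answer: |orange how sweet   |
|bus north are car  |
|old blue message   |
|violin pencil tower|
|message the tree   |
|pepper bed         |

Derivation:
Line 1: ['orange', 'how', 'sweet'] (min_width=16, slack=3)
Line 2: ['bus', 'north', 'are', 'car'] (min_width=17, slack=2)
Line 3: ['old', 'blue', 'message'] (min_width=16, slack=3)
Line 4: ['violin', 'pencil', 'tower'] (min_width=19, slack=0)
Line 5: ['message', 'the', 'tree'] (min_width=16, slack=3)
Line 6: ['pepper', 'bed'] (min_width=10, slack=9)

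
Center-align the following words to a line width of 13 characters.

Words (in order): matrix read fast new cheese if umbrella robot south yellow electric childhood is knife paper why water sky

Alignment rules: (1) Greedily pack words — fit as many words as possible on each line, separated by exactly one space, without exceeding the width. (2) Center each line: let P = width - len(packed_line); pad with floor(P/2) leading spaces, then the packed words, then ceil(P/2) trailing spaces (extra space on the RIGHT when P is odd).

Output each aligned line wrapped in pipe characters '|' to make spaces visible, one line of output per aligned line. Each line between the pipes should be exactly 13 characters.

Answer: | matrix read |
|  fast new   |
|  cheese if  |
|  umbrella   |
| robot south |
|   yellow    |
|  electric   |
|childhood is |
| knife paper |
|why water sky|

Derivation:
Line 1: ['matrix', 'read'] (min_width=11, slack=2)
Line 2: ['fast', 'new'] (min_width=8, slack=5)
Line 3: ['cheese', 'if'] (min_width=9, slack=4)
Line 4: ['umbrella'] (min_width=8, slack=5)
Line 5: ['robot', 'south'] (min_width=11, slack=2)
Line 6: ['yellow'] (min_width=6, slack=7)
Line 7: ['electric'] (min_width=8, slack=5)
Line 8: ['childhood', 'is'] (min_width=12, slack=1)
Line 9: ['knife', 'paper'] (min_width=11, slack=2)
Line 10: ['why', 'water', 'sky'] (min_width=13, slack=0)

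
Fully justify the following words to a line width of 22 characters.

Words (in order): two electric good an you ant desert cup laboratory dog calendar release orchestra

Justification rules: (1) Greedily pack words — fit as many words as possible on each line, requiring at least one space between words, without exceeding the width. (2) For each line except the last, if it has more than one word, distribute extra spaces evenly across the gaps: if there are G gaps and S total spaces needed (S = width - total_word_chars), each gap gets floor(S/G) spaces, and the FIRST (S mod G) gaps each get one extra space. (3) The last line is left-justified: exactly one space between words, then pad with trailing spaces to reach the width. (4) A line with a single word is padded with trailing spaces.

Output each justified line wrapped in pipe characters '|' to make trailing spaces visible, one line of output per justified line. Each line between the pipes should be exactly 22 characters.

Line 1: ['two', 'electric', 'good', 'an'] (min_width=20, slack=2)
Line 2: ['you', 'ant', 'desert', 'cup'] (min_width=18, slack=4)
Line 3: ['laboratory', 'dog'] (min_width=14, slack=8)
Line 4: ['calendar', 'release'] (min_width=16, slack=6)
Line 5: ['orchestra'] (min_width=9, slack=13)

Answer: |two  electric  good an|
|you   ant  desert  cup|
|laboratory         dog|
|calendar       release|
|orchestra             |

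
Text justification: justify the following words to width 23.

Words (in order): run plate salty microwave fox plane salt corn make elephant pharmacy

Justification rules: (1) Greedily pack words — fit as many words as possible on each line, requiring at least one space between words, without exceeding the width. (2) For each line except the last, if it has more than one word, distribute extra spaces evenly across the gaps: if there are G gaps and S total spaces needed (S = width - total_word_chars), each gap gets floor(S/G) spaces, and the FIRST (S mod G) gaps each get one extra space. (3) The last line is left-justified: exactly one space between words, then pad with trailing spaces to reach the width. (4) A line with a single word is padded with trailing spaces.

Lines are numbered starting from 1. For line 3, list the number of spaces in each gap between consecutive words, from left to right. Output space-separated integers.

Line 1: ['run', 'plate', 'salty'] (min_width=15, slack=8)
Line 2: ['microwave', 'fox', 'plane'] (min_width=19, slack=4)
Line 3: ['salt', 'corn', 'make', 'elephant'] (min_width=23, slack=0)
Line 4: ['pharmacy'] (min_width=8, slack=15)

Answer: 1 1 1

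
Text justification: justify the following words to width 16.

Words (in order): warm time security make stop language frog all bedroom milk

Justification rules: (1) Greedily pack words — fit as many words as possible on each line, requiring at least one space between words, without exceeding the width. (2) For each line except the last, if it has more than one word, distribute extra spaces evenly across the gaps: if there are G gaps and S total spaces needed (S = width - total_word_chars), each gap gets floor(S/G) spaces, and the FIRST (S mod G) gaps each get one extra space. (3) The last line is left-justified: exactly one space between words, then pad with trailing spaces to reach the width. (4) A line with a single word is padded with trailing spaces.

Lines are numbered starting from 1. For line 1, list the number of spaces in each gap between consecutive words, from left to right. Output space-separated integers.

Answer: 8

Derivation:
Line 1: ['warm', 'time'] (min_width=9, slack=7)
Line 2: ['security', 'make'] (min_width=13, slack=3)
Line 3: ['stop', 'language'] (min_width=13, slack=3)
Line 4: ['frog', 'all', 'bedroom'] (min_width=16, slack=0)
Line 5: ['milk'] (min_width=4, slack=12)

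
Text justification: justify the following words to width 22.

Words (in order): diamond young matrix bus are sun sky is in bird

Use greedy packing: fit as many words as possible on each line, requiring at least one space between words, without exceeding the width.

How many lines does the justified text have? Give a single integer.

Line 1: ['diamond', 'young', 'matrix'] (min_width=20, slack=2)
Line 2: ['bus', 'are', 'sun', 'sky', 'is', 'in'] (min_width=21, slack=1)
Line 3: ['bird'] (min_width=4, slack=18)
Total lines: 3

Answer: 3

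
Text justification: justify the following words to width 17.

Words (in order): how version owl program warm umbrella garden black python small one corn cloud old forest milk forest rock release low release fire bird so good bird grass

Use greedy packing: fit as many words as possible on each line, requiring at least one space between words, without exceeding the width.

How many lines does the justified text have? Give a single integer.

Answer: 11

Derivation:
Line 1: ['how', 'version', 'owl'] (min_width=15, slack=2)
Line 2: ['program', 'warm'] (min_width=12, slack=5)
Line 3: ['umbrella', 'garden'] (min_width=15, slack=2)
Line 4: ['black', 'python'] (min_width=12, slack=5)
Line 5: ['small', 'one', 'corn'] (min_width=14, slack=3)
Line 6: ['cloud', 'old', 'forest'] (min_width=16, slack=1)
Line 7: ['milk', 'forest', 'rock'] (min_width=16, slack=1)
Line 8: ['release', 'low'] (min_width=11, slack=6)
Line 9: ['release', 'fire', 'bird'] (min_width=17, slack=0)
Line 10: ['so', 'good', 'bird'] (min_width=12, slack=5)
Line 11: ['grass'] (min_width=5, slack=12)
Total lines: 11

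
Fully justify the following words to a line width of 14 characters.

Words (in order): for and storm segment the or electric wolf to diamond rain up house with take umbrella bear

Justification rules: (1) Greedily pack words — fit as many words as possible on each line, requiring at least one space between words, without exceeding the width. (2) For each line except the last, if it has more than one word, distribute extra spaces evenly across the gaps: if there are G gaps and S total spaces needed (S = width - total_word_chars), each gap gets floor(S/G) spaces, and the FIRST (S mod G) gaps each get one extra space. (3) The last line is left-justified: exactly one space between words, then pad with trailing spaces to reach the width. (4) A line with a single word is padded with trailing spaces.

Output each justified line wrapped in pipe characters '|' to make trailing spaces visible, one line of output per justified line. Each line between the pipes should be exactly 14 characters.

Answer: |for  and storm|
|segment the or|
|electric  wolf|
|to     diamond|
|rain  up house|
|with      take|
|umbrella bear |

Derivation:
Line 1: ['for', 'and', 'storm'] (min_width=13, slack=1)
Line 2: ['segment', 'the', 'or'] (min_width=14, slack=0)
Line 3: ['electric', 'wolf'] (min_width=13, slack=1)
Line 4: ['to', 'diamond'] (min_width=10, slack=4)
Line 5: ['rain', 'up', 'house'] (min_width=13, slack=1)
Line 6: ['with', 'take'] (min_width=9, slack=5)
Line 7: ['umbrella', 'bear'] (min_width=13, slack=1)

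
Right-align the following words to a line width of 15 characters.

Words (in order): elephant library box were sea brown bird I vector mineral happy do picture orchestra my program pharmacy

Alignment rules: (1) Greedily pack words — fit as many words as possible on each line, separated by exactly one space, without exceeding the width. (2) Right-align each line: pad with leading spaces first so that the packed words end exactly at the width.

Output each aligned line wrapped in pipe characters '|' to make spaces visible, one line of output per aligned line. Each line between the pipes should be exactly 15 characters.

Line 1: ['elephant'] (min_width=8, slack=7)
Line 2: ['library', 'box'] (min_width=11, slack=4)
Line 3: ['were', 'sea', 'brown'] (min_width=14, slack=1)
Line 4: ['bird', 'I', 'vector'] (min_width=13, slack=2)
Line 5: ['mineral', 'happy'] (min_width=13, slack=2)
Line 6: ['do', 'picture'] (min_width=10, slack=5)
Line 7: ['orchestra', 'my'] (min_width=12, slack=3)
Line 8: ['program'] (min_width=7, slack=8)
Line 9: ['pharmacy'] (min_width=8, slack=7)

Answer: |       elephant|
|    library box|
| were sea brown|
|  bird I vector|
|  mineral happy|
|     do picture|
|   orchestra my|
|        program|
|       pharmacy|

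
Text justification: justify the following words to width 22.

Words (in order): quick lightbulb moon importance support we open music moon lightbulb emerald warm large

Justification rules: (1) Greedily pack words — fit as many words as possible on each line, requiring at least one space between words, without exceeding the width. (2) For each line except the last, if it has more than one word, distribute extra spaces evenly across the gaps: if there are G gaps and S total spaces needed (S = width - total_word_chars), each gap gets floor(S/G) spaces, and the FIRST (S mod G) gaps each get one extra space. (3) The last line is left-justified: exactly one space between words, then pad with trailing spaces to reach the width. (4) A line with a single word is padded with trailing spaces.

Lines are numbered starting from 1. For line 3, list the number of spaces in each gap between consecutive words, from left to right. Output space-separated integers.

Line 1: ['quick', 'lightbulb', 'moon'] (min_width=20, slack=2)
Line 2: ['importance', 'support', 'we'] (min_width=21, slack=1)
Line 3: ['open', 'music', 'moon'] (min_width=15, slack=7)
Line 4: ['lightbulb', 'emerald', 'warm'] (min_width=22, slack=0)
Line 5: ['large'] (min_width=5, slack=17)

Answer: 5 4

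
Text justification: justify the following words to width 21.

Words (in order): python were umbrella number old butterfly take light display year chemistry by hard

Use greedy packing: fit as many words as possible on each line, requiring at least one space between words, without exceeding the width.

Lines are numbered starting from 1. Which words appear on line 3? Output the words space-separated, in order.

Answer: take light display

Derivation:
Line 1: ['python', 'were', 'umbrella'] (min_width=20, slack=1)
Line 2: ['number', 'old', 'butterfly'] (min_width=20, slack=1)
Line 3: ['take', 'light', 'display'] (min_width=18, slack=3)
Line 4: ['year', 'chemistry', 'by'] (min_width=17, slack=4)
Line 5: ['hard'] (min_width=4, slack=17)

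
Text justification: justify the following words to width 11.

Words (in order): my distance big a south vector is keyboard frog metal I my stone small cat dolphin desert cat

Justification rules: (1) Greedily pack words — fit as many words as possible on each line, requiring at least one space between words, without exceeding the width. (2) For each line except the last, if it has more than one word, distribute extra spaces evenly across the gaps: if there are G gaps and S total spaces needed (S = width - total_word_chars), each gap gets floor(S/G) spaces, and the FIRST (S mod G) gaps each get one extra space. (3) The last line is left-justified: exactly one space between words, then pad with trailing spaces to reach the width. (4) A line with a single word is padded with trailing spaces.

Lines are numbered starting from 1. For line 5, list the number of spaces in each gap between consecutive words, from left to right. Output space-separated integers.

Line 1: ['my', 'distance'] (min_width=11, slack=0)
Line 2: ['big', 'a', 'south'] (min_width=11, slack=0)
Line 3: ['vector', 'is'] (min_width=9, slack=2)
Line 4: ['keyboard'] (min_width=8, slack=3)
Line 5: ['frog', 'metal'] (min_width=10, slack=1)
Line 6: ['I', 'my', 'stone'] (min_width=10, slack=1)
Line 7: ['small', 'cat'] (min_width=9, slack=2)
Line 8: ['dolphin'] (min_width=7, slack=4)
Line 9: ['desert', 'cat'] (min_width=10, slack=1)

Answer: 2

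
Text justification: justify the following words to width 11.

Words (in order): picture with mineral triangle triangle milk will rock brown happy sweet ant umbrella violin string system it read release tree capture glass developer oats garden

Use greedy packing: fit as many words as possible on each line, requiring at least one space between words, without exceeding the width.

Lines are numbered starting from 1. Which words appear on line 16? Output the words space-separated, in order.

Line 1: ['picture'] (min_width=7, slack=4)
Line 2: ['with'] (min_width=4, slack=7)
Line 3: ['mineral'] (min_width=7, slack=4)
Line 4: ['triangle'] (min_width=8, slack=3)
Line 5: ['triangle'] (min_width=8, slack=3)
Line 6: ['milk', 'will'] (min_width=9, slack=2)
Line 7: ['rock', 'brown'] (min_width=10, slack=1)
Line 8: ['happy', 'sweet'] (min_width=11, slack=0)
Line 9: ['ant'] (min_width=3, slack=8)
Line 10: ['umbrella'] (min_width=8, slack=3)
Line 11: ['violin'] (min_width=6, slack=5)
Line 12: ['string'] (min_width=6, slack=5)
Line 13: ['system', 'it'] (min_width=9, slack=2)
Line 14: ['read'] (min_width=4, slack=7)
Line 15: ['release'] (min_width=7, slack=4)
Line 16: ['tree'] (min_width=4, slack=7)
Line 17: ['capture'] (min_width=7, slack=4)
Line 18: ['glass'] (min_width=5, slack=6)
Line 19: ['developer'] (min_width=9, slack=2)
Line 20: ['oats', 'garden'] (min_width=11, slack=0)

Answer: tree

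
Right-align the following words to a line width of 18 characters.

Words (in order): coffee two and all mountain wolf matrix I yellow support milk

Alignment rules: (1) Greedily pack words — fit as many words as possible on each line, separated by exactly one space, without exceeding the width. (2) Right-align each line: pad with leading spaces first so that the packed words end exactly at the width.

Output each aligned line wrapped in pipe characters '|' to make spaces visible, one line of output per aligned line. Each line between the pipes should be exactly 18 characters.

Line 1: ['coffee', 'two', 'and', 'all'] (min_width=18, slack=0)
Line 2: ['mountain', 'wolf'] (min_width=13, slack=5)
Line 3: ['matrix', 'I', 'yellow'] (min_width=15, slack=3)
Line 4: ['support', 'milk'] (min_width=12, slack=6)

Answer: |coffee two and all|
|     mountain wolf|
|   matrix I yellow|
|      support milk|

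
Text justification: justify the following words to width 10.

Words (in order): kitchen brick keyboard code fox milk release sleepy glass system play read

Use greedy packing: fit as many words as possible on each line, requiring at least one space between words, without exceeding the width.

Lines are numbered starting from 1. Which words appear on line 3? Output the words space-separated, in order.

Answer: keyboard

Derivation:
Line 1: ['kitchen'] (min_width=7, slack=3)
Line 2: ['brick'] (min_width=5, slack=5)
Line 3: ['keyboard'] (min_width=8, slack=2)
Line 4: ['code', 'fox'] (min_width=8, slack=2)
Line 5: ['milk'] (min_width=4, slack=6)
Line 6: ['release'] (min_width=7, slack=3)
Line 7: ['sleepy'] (min_width=6, slack=4)
Line 8: ['glass'] (min_width=5, slack=5)
Line 9: ['system'] (min_width=6, slack=4)
Line 10: ['play', 'read'] (min_width=9, slack=1)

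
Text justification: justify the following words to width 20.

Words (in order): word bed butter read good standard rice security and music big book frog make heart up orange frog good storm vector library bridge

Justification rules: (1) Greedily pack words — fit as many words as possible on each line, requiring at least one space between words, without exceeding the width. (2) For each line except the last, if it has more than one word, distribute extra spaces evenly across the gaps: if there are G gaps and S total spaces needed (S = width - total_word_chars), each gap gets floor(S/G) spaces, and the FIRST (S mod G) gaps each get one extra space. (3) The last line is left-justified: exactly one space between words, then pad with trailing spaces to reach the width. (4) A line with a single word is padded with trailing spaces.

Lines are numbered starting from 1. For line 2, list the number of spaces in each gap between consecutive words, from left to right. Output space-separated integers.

Answer: 2 2

Derivation:
Line 1: ['word', 'bed', 'butter', 'read'] (min_width=20, slack=0)
Line 2: ['good', 'standard', 'rice'] (min_width=18, slack=2)
Line 3: ['security', 'and', 'music'] (min_width=18, slack=2)
Line 4: ['big', 'book', 'frog', 'make'] (min_width=18, slack=2)
Line 5: ['heart', 'up', 'orange', 'frog'] (min_width=20, slack=0)
Line 6: ['good', 'storm', 'vector'] (min_width=17, slack=3)
Line 7: ['library', 'bridge'] (min_width=14, slack=6)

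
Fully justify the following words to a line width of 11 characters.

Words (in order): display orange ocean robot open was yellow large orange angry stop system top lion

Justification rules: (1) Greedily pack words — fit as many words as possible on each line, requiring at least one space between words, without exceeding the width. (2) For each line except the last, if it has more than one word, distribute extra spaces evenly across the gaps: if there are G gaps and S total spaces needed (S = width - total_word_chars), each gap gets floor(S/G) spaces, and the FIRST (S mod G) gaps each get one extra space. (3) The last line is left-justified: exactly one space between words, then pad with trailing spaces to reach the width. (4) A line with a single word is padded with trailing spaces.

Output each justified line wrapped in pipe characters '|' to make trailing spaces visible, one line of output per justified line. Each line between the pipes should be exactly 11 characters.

Line 1: ['display'] (min_width=7, slack=4)
Line 2: ['orange'] (min_width=6, slack=5)
Line 3: ['ocean', 'robot'] (min_width=11, slack=0)
Line 4: ['open', 'was'] (min_width=8, slack=3)
Line 5: ['yellow'] (min_width=6, slack=5)
Line 6: ['large'] (min_width=5, slack=6)
Line 7: ['orange'] (min_width=6, slack=5)
Line 8: ['angry', 'stop'] (min_width=10, slack=1)
Line 9: ['system', 'top'] (min_width=10, slack=1)
Line 10: ['lion'] (min_width=4, slack=7)

Answer: |display    |
|orange     |
|ocean robot|
|open    was|
|yellow     |
|large      |
|orange     |
|angry  stop|
|system  top|
|lion       |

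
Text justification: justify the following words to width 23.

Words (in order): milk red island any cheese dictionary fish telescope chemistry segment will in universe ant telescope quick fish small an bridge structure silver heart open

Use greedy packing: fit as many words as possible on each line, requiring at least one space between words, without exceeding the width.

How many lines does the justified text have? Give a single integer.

Answer: 8

Derivation:
Line 1: ['milk', 'red', 'island', 'any'] (min_width=19, slack=4)
Line 2: ['cheese', 'dictionary', 'fish'] (min_width=22, slack=1)
Line 3: ['telescope', 'chemistry'] (min_width=19, slack=4)
Line 4: ['segment', 'will', 'in'] (min_width=15, slack=8)
Line 5: ['universe', 'ant', 'telescope'] (min_width=22, slack=1)
Line 6: ['quick', 'fish', 'small', 'an'] (min_width=19, slack=4)
Line 7: ['bridge', 'structure', 'silver'] (min_width=23, slack=0)
Line 8: ['heart', 'open'] (min_width=10, slack=13)
Total lines: 8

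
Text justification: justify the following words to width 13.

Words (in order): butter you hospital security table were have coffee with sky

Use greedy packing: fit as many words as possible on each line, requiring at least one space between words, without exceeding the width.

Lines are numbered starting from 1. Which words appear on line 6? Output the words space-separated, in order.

Line 1: ['butter', 'you'] (min_width=10, slack=3)
Line 2: ['hospital'] (min_width=8, slack=5)
Line 3: ['security'] (min_width=8, slack=5)
Line 4: ['table', 'were'] (min_width=10, slack=3)
Line 5: ['have', 'coffee'] (min_width=11, slack=2)
Line 6: ['with', 'sky'] (min_width=8, slack=5)

Answer: with sky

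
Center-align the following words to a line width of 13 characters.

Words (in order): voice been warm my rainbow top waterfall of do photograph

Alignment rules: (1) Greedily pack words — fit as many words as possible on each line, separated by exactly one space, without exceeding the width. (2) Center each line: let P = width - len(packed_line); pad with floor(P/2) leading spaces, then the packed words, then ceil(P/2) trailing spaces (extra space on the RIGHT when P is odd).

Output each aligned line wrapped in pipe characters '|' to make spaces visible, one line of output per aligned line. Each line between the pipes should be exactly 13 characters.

Answer: | voice been  |
|   warm my   |
| rainbow top |
|waterfall of |
|do photograph|

Derivation:
Line 1: ['voice', 'been'] (min_width=10, slack=3)
Line 2: ['warm', 'my'] (min_width=7, slack=6)
Line 3: ['rainbow', 'top'] (min_width=11, slack=2)
Line 4: ['waterfall', 'of'] (min_width=12, slack=1)
Line 5: ['do', 'photograph'] (min_width=13, slack=0)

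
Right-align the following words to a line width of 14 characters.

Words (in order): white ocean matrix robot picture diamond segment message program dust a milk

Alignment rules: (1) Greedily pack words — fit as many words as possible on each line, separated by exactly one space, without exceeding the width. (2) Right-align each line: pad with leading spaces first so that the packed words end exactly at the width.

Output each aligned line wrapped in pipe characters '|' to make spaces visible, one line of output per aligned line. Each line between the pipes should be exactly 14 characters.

Answer: |   white ocean|
|  matrix robot|
|       picture|
|       diamond|
|       segment|
|       message|
|program dust a|
|          milk|

Derivation:
Line 1: ['white', 'ocean'] (min_width=11, slack=3)
Line 2: ['matrix', 'robot'] (min_width=12, slack=2)
Line 3: ['picture'] (min_width=7, slack=7)
Line 4: ['diamond'] (min_width=7, slack=7)
Line 5: ['segment'] (min_width=7, slack=7)
Line 6: ['message'] (min_width=7, slack=7)
Line 7: ['program', 'dust', 'a'] (min_width=14, slack=0)
Line 8: ['milk'] (min_width=4, slack=10)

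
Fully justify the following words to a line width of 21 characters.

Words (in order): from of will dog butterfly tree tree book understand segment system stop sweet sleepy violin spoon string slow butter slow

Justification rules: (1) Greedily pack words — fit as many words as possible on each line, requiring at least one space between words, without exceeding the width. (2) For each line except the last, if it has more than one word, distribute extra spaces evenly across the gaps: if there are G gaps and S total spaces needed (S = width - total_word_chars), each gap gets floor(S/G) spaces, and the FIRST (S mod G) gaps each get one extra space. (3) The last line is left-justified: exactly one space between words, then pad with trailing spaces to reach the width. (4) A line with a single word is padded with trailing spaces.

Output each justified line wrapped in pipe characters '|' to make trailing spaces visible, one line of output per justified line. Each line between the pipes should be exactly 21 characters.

Answer: |from   of   will  dog|
|butterfly  tree  tree|
|book       understand|
|segment  system  stop|
|sweet  sleepy  violin|
|spoon   string   slow|
|butter slow          |

Derivation:
Line 1: ['from', 'of', 'will', 'dog'] (min_width=16, slack=5)
Line 2: ['butterfly', 'tree', 'tree'] (min_width=19, slack=2)
Line 3: ['book', 'understand'] (min_width=15, slack=6)
Line 4: ['segment', 'system', 'stop'] (min_width=19, slack=2)
Line 5: ['sweet', 'sleepy', 'violin'] (min_width=19, slack=2)
Line 6: ['spoon', 'string', 'slow'] (min_width=17, slack=4)
Line 7: ['butter', 'slow'] (min_width=11, slack=10)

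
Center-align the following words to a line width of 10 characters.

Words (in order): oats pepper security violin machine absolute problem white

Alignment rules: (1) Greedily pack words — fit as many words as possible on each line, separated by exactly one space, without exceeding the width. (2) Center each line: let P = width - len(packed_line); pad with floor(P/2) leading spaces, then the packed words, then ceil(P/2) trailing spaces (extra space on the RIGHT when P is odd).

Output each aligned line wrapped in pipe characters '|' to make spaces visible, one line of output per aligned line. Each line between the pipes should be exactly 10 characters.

Answer: |   oats   |
|  pepper  |
| security |
|  violin  |
| machine  |
| absolute |
| problem  |
|  white   |

Derivation:
Line 1: ['oats'] (min_width=4, slack=6)
Line 2: ['pepper'] (min_width=6, slack=4)
Line 3: ['security'] (min_width=8, slack=2)
Line 4: ['violin'] (min_width=6, slack=4)
Line 5: ['machine'] (min_width=7, slack=3)
Line 6: ['absolute'] (min_width=8, slack=2)
Line 7: ['problem'] (min_width=7, slack=3)
Line 8: ['white'] (min_width=5, slack=5)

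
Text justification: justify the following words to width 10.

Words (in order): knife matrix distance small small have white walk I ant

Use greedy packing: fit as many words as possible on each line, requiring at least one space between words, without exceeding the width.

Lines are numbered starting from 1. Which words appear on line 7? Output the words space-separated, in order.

Answer: I ant

Derivation:
Line 1: ['knife'] (min_width=5, slack=5)
Line 2: ['matrix'] (min_width=6, slack=4)
Line 3: ['distance'] (min_width=8, slack=2)
Line 4: ['small'] (min_width=5, slack=5)
Line 5: ['small', 'have'] (min_width=10, slack=0)
Line 6: ['white', 'walk'] (min_width=10, slack=0)
Line 7: ['I', 'ant'] (min_width=5, slack=5)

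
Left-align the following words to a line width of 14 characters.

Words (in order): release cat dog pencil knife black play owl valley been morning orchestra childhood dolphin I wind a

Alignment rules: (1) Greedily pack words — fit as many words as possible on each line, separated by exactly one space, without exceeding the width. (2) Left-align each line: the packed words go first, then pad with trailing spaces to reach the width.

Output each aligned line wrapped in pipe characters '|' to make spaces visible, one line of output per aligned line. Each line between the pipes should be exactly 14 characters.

Line 1: ['release', 'cat'] (min_width=11, slack=3)
Line 2: ['dog', 'pencil'] (min_width=10, slack=4)
Line 3: ['knife', 'black'] (min_width=11, slack=3)
Line 4: ['play', 'owl'] (min_width=8, slack=6)
Line 5: ['valley', 'been'] (min_width=11, slack=3)
Line 6: ['morning'] (min_width=7, slack=7)
Line 7: ['orchestra'] (min_width=9, slack=5)
Line 8: ['childhood'] (min_width=9, slack=5)
Line 9: ['dolphin', 'I', 'wind'] (min_width=14, slack=0)
Line 10: ['a'] (min_width=1, slack=13)

Answer: |release cat   |
|dog pencil    |
|knife black   |
|play owl      |
|valley been   |
|morning       |
|orchestra     |
|childhood     |
|dolphin I wind|
|a             |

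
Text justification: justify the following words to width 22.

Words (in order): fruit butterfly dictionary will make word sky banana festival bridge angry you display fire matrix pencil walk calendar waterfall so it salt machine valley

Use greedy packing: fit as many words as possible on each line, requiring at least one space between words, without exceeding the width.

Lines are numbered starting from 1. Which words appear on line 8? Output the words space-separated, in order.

Line 1: ['fruit', 'butterfly'] (min_width=15, slack=7)
Line 2: ['dictionary', 'will', 'make'] (min_width=20, slack=2)
Line 3: ['word', 'sky', 'banana'] (min_width=15, slack=7)
Line 4: ['festival', 'bridge', 'angry'] (min_width=21, slack=1)
Line 5: ['you', 'display', 'fire'] (min_width=16, slack=6)
Line 6: ['matrix', 'pencil', 'walk'] (min_width=18, slack=4)
Line 7: ['calendar', 'waterfall', 'so'] (min_width=21, slack=1)
Line 8: ['it', 'salt', 'machine', 'valley'] (min_width=22, slack=0)

Answer: it salt machine valley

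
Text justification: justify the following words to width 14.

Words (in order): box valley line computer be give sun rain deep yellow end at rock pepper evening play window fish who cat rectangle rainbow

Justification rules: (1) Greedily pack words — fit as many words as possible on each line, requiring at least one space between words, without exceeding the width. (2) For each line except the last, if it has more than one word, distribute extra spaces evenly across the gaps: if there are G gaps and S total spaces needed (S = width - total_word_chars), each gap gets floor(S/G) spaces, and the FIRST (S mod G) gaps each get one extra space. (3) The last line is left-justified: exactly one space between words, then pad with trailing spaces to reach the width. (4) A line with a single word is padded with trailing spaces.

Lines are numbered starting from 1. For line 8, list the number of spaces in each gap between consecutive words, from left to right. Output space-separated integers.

Answer: 4

Derivation:
Line 1: ['box', 'valley'] (min_width=10, slack=4)
Line 2: ['line', 'computer'] (min_width=13, slack=1)
Line 3: ['be', 'give', 'sun'] (min_width=11, slack=3)
Line 4: ['rain', 'deep'] (min_width=9, slack=5)
Line 5: ['yellow', 'end', 'at'] (min_width=13, slack=1)
Line 6: ['rock', 'pepper'] (min_width=11, slack=3)
Line 7: ['evening', 'play'] (min_width=12, slack=2)
Line 8: ['window', 'fish'] (min_width=11, slack=3)
Line 9: ['who', 'cat'] (min_width=7, slack=7)
Line 10: ['rectangle'] (min_width=9, slack=5)
Line 11: ['rainbow'] (min_width=7, slack=7)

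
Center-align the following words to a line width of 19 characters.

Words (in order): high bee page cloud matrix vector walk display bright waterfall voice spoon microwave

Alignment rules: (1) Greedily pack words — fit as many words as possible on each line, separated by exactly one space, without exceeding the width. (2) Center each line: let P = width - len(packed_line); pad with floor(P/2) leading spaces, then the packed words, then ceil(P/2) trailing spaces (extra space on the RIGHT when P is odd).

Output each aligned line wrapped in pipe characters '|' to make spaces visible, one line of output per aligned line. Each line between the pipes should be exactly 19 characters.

Answer: |high bee page cloud|
|matrix vector walk |
|  display bright   |
|  waterfall voice  |
|  spoon microwave  |

Derivation:
Line 1: ['high', 'bee', 'page', 'cloud'] (min_width=19, slack=0)
Line 2: ['matrix', 'vector', 'walk'] (min_width=18, slack=1)
Line 3: ['display', 'bright'] (min_width=14, slack=5)
Line 4: ['waterfall', 'voice'] (min_width=15, slack=4)
Line 5: ['spoon', 'microwave'] (min_width=15, slack=4)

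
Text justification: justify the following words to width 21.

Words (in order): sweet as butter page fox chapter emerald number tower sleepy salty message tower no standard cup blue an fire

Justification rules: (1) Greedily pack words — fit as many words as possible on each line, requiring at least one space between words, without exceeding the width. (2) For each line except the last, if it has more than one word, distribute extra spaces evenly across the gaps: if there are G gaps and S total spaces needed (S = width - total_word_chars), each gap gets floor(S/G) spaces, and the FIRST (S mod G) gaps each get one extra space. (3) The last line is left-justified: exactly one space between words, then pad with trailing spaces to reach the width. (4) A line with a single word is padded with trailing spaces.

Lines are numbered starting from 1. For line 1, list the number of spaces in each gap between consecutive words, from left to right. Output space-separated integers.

Line 1: ['sweet', 'as', 'butter', 'page'] (min_width=20, slack=1)
Line 2: ['fox', 'chapter', 'emerald'] (min_width=19, slack=2)
Line 3: ['number', 'tower', 'sleepy'] (min_width=19, slack=2)
Line 4: ['salty', 'message', 'tower'] (min_width=19, slack=2)
Line 5: ['no', 'standard', 'cup', 'blue'] (min_width=20, slack=1)
Line 6: ['an', 'fire'] (min_width=7, slack=14)

Answer: 2 1 1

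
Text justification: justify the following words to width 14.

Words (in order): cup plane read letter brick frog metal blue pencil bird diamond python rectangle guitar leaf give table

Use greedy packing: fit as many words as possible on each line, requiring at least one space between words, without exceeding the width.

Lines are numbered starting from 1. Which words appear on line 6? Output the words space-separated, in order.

Line 1: ['cup', 'plane', 'read'] (min_width=14, slack=0)
Line 2: ['letter', 'brick'] (min_width=12, slack=2)
Line 3: ['frog', 'metal'] (min_width=10, slack=4)
Line 4: ['blue', 'pencil'] (min_width=11, slack=3)
Line 5: ['bird', 'diamond'] (min_width=12, slack=2)
Line 6: ['python'] (min_width=6, slack=8)
Line 7: ['rectangle'] (min_width=9, slack=5)
Line 8: ['guitar', 'leaf'] (min_width=11, slack=3)
Line 9: ['give', 'table'] (min_width=10, slack=4)

Answer: python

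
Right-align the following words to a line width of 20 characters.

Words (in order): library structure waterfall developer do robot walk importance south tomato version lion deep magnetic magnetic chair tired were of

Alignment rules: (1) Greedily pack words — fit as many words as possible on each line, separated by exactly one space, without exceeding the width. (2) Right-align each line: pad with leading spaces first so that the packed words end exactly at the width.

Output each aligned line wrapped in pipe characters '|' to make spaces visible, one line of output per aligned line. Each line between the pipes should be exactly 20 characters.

Line 1: ['library', 'structure'] (min_width=17, slack=3)
Line 2: ['waterfall', 'developer'] (min_width=19, slack=1)
Line 3: ['do', 'robot', 'walk'] (min_width=13, slack=7)
Line 4: ['importance', 'south'] (min_width=16, slack=4)
Line 5: ['tomato', 'version', 'lion'] (min_width=19, slack=1)
Line 6: ['deep', 'magnetic'] (min_width=13, slack=7)
Line 7: ['magnetic', 'chair', 'tired'] (min_width=20, slack=0)
Line 8: ['were', 'of'] (min_width=7, slack=13)

Answer: |   library structure|
| waterfall developer|
|       do robot walk|
|    importance south|
| tomato version lion|
|       deep magnetic|
|magnetic chair tired|
|             were of|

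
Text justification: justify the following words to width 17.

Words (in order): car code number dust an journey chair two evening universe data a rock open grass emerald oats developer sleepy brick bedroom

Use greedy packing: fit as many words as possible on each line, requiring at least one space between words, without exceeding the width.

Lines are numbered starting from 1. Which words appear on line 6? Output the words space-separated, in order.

Line 1: ['car', 'code', 'number'] (min_width=15, slack=2)
Line 2: ['dust', 'an', 'journey'] (min_width=15, slack=2)
Line 3: ['chair', 'two', 'evening'] (min_width=17, slack=0)
Line 4: ['universe', 'data', 'a'] (min_width=15, slack=2)
Line 5: ['rock', 'open', 'grass'] (min_width=15, slack=2)
Line 6: ['emerald', 'oats'] (min_width=12, slack=5)
Line 7: ['developer', 'sleepy'] (min_width=16, slack=1)
Line 8: ['brick', 'bedroom'] (min_width=13, slack=4)

Answer: emerald oats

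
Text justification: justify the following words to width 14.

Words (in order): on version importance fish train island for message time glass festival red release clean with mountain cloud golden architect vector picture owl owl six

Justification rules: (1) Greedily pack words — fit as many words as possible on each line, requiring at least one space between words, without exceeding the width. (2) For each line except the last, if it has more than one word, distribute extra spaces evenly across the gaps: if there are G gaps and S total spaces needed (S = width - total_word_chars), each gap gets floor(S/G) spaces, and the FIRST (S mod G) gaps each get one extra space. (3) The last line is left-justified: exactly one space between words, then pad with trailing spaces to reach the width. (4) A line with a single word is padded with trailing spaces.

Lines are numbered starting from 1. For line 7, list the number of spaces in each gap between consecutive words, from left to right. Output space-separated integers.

Line 1: ['on', 'version'] (min_width=10, slack=4)
Line 2: ['importance'] (min_width=10, slack=4)
Line 3: ['fish', 'train'] (min_width=10, slack=4)
Line 4: ['island', 'for'] (min_width=10, slack=4)
Line 5: ['message', 'time'] (min_width=12, slack=2)
Line 6: ['glass', 'festival'] (min_width=14, slack=0)
Line 7: ['red', 'release'] (min_width=11, slack=3)
Line 8: ['clean', 'with'] (min_width=10, slack=4)
Line 9: ['mountain', 'cloud'] (min_width=14, slack=0)
Line 10: ['golden'] (min_width=6, slack=8)
Line 11: ['architect'] (min_width=9, slack=5)
Line 12: ['vector', 'picture'] (min_width=14, slack=0)
Line 13: ['owl', 'owl', 'six'] (min_width=11, slack=3)

Answer: 4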